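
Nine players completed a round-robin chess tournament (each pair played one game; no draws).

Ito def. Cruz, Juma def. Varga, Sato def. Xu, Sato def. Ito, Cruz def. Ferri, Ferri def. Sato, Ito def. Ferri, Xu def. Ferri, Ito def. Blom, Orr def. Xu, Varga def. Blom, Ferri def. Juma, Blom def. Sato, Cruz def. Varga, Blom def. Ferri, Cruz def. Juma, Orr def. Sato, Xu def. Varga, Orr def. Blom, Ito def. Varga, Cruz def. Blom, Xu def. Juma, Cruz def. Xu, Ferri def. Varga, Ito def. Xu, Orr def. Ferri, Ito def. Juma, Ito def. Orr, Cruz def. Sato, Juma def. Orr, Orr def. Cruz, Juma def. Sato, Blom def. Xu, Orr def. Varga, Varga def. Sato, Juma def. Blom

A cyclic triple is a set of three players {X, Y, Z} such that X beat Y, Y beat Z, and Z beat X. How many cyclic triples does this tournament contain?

Win totals: Ferri 3, Orr 6, Xu 3, Cruz 6, Juma 4, Varga 2, Blom 3, Sato 2, Ito 7.
A player with w wins dominates both others in C(w,2) triples; summing gives 3 + 15 + 3 + 15 + 6 + 1 + 3 + 1 + 21 = 68 transitive triples.
Total triples C(9,3) = 84, so cyclic triples = 84 − 68 = 16.

16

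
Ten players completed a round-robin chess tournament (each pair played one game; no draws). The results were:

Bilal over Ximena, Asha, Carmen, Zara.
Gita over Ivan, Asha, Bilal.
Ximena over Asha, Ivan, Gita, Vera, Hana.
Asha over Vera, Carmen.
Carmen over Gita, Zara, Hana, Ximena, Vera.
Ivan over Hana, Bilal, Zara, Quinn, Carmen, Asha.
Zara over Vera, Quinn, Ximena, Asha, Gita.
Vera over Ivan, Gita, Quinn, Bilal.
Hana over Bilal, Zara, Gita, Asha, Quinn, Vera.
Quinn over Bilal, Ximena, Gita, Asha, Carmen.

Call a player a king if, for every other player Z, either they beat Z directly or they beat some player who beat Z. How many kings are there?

Bilal reaches everyone (king).
Ximena reaches everyone (king).
Vera reaches everyone (king).
Ivan reaches everyone (king).
Hana reaches everyone (king).
Carmen reaches everyone (king).
Gita reaches everyone (king).
Quinn reaches everyone (king).
Zara reaches everyone (king).
Asha reaches everyone (king).
Kings: Bilal, Ximena, Vera, Ivan, Hana, Carmen, Gita, Quinn, Zara, Asha — 10.

10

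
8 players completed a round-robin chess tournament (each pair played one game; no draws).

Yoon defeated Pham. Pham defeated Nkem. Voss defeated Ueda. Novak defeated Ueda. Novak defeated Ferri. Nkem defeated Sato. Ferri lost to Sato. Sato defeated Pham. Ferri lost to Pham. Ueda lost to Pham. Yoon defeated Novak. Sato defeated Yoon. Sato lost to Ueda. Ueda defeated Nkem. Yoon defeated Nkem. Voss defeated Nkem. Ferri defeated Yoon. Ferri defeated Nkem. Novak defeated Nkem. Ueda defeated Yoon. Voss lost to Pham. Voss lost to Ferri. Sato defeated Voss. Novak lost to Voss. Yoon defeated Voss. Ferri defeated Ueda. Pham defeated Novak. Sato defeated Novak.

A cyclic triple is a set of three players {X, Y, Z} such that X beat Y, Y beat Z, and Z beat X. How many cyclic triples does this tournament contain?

15

Win totals: Sato 5, Nkem 1, Novak 3, Pham 5, Ueda 3, Yoon 4, Ferri 4, Voss 3.
A player with w wins dominates both others in C(w,2) triples; summing gives 10 + 0 + 3 + 10 + 3 + 6 + 6 + 3 = 41 transitive triples.
Total triples C(8,3) = 56, so cyclic triples = 56 − 41 = 15.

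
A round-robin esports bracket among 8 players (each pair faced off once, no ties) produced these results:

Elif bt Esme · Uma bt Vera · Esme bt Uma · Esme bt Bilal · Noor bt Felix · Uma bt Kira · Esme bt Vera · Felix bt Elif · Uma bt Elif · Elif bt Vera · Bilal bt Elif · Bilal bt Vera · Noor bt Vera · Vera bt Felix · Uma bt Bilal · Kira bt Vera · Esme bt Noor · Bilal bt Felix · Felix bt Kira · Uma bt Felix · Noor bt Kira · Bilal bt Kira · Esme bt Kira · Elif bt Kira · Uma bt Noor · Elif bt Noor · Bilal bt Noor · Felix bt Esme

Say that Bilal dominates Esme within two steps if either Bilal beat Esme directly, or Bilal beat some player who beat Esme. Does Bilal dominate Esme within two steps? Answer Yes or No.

Yes

Bilal did not beat Esme directly.
Bilal beat Kira, Elif, Felix, Noor, Vera. Of those, Elif beat Esme.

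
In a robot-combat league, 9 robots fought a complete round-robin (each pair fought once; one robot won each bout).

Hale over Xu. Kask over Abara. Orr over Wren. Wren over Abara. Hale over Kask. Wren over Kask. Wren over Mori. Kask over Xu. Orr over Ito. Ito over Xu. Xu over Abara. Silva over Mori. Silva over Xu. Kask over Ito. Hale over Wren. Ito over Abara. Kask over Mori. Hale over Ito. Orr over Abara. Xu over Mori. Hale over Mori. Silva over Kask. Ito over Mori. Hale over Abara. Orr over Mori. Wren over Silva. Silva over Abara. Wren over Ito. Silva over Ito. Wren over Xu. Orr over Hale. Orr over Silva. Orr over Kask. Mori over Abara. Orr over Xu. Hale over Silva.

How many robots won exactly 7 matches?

1

Win totals: Orr 8, Ito 3, Mori 1, Abara 0, Xu 2, Silva 5, Hale 7, Wren 6, Kask 4.
Exactly 7: Hale — 1 robot.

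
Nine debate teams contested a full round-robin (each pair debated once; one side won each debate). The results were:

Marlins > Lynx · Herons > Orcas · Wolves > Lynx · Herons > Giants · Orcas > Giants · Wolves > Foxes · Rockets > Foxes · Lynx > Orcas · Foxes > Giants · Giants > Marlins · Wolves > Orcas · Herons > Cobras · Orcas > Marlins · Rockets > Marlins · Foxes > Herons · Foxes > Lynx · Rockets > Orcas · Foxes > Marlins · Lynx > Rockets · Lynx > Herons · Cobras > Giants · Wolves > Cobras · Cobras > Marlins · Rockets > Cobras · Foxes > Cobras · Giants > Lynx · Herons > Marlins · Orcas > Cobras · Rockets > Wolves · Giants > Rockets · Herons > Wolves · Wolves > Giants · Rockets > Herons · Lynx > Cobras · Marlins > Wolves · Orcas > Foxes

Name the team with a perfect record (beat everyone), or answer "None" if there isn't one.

Highest win total is Rockets with 6 (out of 8 possible).
Rockets lost to Giants, Lynx, so no team went undefeated.

None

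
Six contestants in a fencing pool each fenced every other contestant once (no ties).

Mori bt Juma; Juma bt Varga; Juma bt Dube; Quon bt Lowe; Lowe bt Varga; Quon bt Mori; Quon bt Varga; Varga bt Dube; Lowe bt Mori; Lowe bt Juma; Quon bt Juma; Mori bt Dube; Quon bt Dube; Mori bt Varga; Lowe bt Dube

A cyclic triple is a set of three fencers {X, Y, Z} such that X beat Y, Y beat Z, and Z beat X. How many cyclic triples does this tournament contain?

0

Win totals: Quon 5, Lowe 4, Juma 2, Mori 3, Dube 0, Varga 1.
A fencer with w wins dominates both others in C(w,2) triples; summing gives 10 + 6 + 1 + 3 + 0 + 0 = 20 transitive triples.
Total triples C(6,3) = 20, so cyclic triples = 20 − 20 = 0.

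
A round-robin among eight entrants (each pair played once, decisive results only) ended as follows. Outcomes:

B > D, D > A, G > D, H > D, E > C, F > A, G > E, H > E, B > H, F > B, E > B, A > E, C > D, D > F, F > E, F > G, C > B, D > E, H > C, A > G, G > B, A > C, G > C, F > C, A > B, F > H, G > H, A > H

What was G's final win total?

G's results: beat B, C, D, E, H; lost to A, F.
That is 5 wins.

5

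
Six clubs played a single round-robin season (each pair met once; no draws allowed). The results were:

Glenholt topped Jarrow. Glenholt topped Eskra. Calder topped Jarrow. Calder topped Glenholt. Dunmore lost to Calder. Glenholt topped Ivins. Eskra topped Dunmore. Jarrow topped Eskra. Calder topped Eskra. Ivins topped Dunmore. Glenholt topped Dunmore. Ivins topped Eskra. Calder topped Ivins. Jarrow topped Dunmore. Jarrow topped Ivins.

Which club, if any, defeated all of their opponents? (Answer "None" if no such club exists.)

Calder

Calder has 5 wins out of 5 opponents — a perfect record.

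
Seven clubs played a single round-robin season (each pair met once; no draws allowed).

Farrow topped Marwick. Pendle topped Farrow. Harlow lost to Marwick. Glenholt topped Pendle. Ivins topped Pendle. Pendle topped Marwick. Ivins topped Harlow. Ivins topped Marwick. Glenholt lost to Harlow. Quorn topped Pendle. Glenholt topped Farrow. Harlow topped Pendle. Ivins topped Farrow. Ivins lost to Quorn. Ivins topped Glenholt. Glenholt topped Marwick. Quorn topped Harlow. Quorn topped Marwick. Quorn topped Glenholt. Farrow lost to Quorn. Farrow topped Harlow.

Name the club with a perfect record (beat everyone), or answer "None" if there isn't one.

Quorn has 6 wins out of 6 opponents — a perfect record.

Quorn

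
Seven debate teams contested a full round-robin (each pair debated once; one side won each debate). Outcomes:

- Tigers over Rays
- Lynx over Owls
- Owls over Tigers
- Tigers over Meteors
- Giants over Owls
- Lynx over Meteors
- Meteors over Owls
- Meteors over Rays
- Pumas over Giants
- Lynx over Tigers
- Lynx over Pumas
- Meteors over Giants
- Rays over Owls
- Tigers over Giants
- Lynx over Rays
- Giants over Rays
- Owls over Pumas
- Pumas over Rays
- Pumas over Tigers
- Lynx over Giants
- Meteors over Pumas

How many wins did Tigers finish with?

Tigers' results: beat Giants, Meteors, Rays; lost to Pumas, Owls, Lynx.
That is 3 wins.

3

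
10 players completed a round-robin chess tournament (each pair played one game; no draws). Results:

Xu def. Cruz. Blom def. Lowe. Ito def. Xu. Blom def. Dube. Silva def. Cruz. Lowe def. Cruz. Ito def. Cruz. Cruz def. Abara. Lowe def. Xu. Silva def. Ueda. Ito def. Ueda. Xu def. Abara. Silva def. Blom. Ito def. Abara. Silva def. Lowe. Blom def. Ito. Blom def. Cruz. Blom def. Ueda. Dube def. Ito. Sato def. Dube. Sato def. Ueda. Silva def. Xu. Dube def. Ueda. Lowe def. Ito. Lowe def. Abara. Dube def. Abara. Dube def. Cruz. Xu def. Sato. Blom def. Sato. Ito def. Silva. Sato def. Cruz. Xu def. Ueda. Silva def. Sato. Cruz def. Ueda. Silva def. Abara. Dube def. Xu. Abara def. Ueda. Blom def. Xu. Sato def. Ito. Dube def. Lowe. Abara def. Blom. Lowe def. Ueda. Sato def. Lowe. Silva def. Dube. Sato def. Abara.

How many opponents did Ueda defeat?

Ueda's results: beat no one; lost to Silva, Lowe, Blom, Abara, Ito, Dube, Cruz, Xu, Sato.
That is 0 wins.

0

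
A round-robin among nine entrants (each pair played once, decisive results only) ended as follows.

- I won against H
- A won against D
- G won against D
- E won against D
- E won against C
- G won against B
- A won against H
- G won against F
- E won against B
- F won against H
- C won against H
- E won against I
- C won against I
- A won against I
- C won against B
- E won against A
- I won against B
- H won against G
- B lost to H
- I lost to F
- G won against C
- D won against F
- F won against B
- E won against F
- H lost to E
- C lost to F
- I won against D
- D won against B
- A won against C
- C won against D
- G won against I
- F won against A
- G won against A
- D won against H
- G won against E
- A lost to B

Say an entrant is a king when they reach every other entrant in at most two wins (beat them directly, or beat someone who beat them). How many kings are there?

A cannot reach E in two steps.
B cannot reach E, F, G in two steps.
C cannot reach E in two steps.
D cannot reach E in two steps.
E reaches everyone (king).
F cannot reach E in two steps.
G reaches everyone (king).
H reaches everyone (king).
I cannot reach C, E in two steps.
Kings: E, G, H — 3.

3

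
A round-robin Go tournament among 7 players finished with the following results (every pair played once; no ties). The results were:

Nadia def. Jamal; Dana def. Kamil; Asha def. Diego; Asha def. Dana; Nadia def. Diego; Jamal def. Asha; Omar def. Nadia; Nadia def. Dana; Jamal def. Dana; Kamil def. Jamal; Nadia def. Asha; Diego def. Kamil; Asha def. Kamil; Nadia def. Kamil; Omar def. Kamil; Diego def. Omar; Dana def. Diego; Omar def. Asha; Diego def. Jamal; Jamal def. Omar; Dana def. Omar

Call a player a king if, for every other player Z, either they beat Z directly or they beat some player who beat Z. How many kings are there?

5

Omar reaches everyone (king).
Nadia reaches everyone (king).
Kamil cannot reach Nadia, Diego in two steps.
Dana reaches everyone (king).
Diego reaches everyone (king).
Asha cannot reach Nadia in two steps.
Jamal reaches everyone (king).
Kings: Omar, Nadia, Dana, Diego, Jamal — 5.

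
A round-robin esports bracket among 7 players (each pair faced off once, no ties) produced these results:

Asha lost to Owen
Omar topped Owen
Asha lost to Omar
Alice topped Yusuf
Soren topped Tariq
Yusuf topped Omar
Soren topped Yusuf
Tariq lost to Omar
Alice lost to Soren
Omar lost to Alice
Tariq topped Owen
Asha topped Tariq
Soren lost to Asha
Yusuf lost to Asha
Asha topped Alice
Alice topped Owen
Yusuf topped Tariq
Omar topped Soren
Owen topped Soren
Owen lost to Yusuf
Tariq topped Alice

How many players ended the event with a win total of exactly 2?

2

Win totals: Asha 4, Soren 3, Omar 4, Yusuf 3, Tariq 2, Owen 2, Alice 3.
Exactly 2: Tariq, Owen — 2 players.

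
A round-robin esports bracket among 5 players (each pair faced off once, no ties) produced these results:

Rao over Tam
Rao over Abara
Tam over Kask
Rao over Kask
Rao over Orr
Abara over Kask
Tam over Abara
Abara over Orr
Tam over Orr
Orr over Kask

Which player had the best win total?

Rao

Win totals: Tam 3, Abara 2, Kask 0, Orr 1, Rao 4.
Rao leads with 4 wins (next highest: 3).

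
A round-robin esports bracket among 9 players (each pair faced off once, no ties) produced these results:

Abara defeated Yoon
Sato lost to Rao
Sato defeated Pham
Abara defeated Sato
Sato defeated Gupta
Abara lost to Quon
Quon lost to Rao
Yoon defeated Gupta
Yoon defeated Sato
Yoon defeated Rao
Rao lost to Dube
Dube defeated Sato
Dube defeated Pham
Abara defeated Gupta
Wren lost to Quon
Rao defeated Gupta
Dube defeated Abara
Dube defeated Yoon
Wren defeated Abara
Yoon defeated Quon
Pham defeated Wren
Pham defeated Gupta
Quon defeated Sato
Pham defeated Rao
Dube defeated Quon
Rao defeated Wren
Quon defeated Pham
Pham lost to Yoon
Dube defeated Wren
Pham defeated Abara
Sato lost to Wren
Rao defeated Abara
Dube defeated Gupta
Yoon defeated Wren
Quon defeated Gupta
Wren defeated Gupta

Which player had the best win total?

Win totals: Dube 8, Wren 3, Yoon 6, Sato 2, Pham 4, Gupta 0, Rao 5, Abara 3, Quon 5.
Dube leads with 8 wins (next highest: 6).

Dube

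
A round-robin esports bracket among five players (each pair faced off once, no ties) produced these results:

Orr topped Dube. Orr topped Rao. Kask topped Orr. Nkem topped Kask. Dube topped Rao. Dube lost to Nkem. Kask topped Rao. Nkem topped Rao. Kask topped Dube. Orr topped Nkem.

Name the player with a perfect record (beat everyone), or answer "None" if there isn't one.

Highest win total is Orr with 3 (out of 4 possible).
Orr lost to Kask, so no player went undefeated.

None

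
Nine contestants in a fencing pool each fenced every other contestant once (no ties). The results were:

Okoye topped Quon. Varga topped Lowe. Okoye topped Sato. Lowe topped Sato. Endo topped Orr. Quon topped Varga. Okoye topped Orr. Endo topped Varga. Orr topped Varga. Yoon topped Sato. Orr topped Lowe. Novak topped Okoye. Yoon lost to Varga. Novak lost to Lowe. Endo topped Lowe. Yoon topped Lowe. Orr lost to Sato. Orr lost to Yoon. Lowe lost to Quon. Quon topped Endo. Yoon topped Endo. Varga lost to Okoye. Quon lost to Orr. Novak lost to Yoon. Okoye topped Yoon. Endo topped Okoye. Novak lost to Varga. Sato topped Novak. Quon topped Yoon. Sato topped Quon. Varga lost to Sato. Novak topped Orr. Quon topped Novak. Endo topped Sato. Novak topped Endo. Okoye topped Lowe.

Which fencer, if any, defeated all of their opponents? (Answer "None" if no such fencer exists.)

None

Highest win total is Okoye with 6 (out of 8 possible).
Okoye lost to Endo, Novak, so no fencer went undefeated.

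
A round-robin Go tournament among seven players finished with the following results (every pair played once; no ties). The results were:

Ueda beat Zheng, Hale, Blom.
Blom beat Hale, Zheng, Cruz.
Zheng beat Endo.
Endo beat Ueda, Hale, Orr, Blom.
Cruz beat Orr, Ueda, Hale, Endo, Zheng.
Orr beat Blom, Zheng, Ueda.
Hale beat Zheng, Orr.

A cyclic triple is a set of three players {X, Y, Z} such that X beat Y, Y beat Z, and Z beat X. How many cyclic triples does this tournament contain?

Win totals: Cruz 5, Blom 3, Ueda 3, Hale 2, Zheng 1, Endo 4, Orr 3.
A player with w wins dominates both others in C(w,2) triples; summing gives 10 + 3 + 3 + 1 + 0 + 6 + 3 = 26 transitive triples.
Total triples C(7,3) = 35, so cyclic triples = 35 − 26 = 9.

9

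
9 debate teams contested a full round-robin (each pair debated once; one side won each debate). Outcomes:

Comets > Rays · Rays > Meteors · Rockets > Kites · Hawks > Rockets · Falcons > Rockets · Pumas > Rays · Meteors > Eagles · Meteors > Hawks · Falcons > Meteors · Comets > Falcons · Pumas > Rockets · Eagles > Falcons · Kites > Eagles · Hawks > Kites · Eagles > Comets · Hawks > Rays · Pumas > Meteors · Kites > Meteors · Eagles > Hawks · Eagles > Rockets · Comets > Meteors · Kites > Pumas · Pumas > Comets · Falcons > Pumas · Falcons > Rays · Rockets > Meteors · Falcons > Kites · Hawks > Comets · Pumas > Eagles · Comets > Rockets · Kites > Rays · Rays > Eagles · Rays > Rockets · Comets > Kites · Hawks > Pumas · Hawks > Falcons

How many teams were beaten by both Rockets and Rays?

Rockets beat: Meteors, Kites.
Rays beat: Meteors, Rockets, Eagles.
Both beat: Meteors — 1.

1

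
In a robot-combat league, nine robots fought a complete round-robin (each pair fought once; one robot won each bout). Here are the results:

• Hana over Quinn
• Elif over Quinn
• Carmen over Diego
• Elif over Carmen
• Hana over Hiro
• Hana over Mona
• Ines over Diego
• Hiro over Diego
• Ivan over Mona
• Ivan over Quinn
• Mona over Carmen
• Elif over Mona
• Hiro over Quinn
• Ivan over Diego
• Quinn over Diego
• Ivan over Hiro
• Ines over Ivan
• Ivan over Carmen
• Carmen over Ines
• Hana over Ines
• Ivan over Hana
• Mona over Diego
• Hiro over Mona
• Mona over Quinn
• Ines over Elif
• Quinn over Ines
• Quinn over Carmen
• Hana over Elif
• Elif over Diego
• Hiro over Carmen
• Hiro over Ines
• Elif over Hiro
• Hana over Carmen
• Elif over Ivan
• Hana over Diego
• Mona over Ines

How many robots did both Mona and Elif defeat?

3

Mona beat: Carmen, Quinn, Ines, Diego.
Elif beat: Hiro, Carmen, Quinn, Ivan, Diego, Mona.
Both beat: Carmen, Quinn, Diego — 3.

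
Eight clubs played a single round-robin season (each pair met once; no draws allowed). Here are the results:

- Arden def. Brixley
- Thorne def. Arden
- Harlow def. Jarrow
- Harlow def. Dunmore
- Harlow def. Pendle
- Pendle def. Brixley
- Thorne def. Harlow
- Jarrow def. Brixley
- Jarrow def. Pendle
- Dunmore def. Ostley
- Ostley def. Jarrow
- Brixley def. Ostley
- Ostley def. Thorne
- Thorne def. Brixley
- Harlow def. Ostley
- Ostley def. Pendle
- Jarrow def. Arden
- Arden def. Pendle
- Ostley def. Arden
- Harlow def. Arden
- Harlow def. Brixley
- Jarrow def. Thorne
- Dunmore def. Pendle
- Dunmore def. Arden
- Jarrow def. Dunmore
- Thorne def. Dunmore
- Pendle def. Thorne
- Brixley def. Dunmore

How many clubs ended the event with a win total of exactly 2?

3

Win totals: Pendle 2, Thorne 4, Brixley 2, Dunmore 3, Arden 2, Ostley 4, Jarrow 5, Harlow 6.
Exactly 2: Pendle, Brixley, Arden — 3 clubs.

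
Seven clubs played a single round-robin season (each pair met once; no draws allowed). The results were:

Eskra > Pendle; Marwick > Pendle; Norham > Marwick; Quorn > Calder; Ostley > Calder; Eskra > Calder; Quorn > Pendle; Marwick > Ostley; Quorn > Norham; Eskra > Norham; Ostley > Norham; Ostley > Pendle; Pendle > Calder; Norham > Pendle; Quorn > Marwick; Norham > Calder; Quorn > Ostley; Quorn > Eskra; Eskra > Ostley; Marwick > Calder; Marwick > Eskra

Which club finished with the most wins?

Quorn

Win totals: Norham 3, Marwick 4, Calder 0, Eskra 4, Quorn 6, Pendle 1, Ostley 3.
Quorn leads with 6 wins (next highest: 4).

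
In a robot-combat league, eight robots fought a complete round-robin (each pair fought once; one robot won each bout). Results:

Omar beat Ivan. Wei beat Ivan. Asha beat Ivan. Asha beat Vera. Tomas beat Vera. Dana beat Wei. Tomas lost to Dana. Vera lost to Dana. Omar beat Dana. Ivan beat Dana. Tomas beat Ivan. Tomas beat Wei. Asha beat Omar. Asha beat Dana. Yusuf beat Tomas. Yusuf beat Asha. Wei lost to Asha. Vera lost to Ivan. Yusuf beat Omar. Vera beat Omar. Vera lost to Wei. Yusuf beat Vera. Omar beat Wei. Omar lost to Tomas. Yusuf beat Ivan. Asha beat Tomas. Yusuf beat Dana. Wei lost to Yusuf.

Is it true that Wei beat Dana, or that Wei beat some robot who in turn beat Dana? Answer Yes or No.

Wei did not beat Dana directly.
Wei beat Vera, Ivan. Of those, Ivan beat Dana.

Yes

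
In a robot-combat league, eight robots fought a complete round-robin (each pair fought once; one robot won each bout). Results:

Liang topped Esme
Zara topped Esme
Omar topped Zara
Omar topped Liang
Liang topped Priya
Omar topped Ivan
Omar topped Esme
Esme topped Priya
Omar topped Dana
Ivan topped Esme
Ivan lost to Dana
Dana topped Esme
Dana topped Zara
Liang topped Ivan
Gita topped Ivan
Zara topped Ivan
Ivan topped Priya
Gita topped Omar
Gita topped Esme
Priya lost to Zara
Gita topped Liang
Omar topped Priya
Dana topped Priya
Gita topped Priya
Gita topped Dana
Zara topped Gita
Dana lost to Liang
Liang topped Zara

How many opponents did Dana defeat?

Dana's results: beat Priya, Esme, Zara, Ivan; lost to Gita, Omar, Liang.
That is 4 wins.

4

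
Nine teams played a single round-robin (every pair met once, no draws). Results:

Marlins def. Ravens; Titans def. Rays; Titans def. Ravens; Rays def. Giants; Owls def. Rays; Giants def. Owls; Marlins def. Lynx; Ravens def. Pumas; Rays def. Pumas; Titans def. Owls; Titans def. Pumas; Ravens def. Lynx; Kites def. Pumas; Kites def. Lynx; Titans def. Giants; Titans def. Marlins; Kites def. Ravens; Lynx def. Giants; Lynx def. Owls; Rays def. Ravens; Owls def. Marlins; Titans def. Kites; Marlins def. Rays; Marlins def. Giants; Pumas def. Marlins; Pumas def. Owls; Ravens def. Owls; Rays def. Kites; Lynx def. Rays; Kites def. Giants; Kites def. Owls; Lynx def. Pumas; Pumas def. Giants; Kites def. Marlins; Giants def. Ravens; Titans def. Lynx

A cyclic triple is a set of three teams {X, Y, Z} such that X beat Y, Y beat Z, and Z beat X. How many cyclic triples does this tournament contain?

Win totals: Titans 8, Lynx 4, Giants 2, Owls 2, Pumas 3, Ravens 3, Marlins 4, Rays 4, Kites 6.
A team with w wins dominates both others in C(w,2) triples; summing gives 28 + 6 + 1 + 1 + 3 + 3 + 6 + 6 + 15 = 69 transitive triples.
Total triples C(9,3) = 84, so cyclic triples = 84 − 69 = 15.

15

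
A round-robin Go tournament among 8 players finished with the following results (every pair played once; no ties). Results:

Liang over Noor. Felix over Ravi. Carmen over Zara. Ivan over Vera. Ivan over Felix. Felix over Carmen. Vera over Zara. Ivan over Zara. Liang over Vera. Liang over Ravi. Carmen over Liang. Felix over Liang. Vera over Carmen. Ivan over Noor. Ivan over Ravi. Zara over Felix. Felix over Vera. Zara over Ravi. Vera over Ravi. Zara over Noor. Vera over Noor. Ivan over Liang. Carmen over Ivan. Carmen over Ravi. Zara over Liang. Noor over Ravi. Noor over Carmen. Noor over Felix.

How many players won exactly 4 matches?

Win totals: Felix 4, Liang 3, Zara 4, Ivan 6, Carmen 4, Vera 4, Noor 3, Ravi 0.
Exactly 4: Felix, Zara, Carmen, Vera — 4 players.

4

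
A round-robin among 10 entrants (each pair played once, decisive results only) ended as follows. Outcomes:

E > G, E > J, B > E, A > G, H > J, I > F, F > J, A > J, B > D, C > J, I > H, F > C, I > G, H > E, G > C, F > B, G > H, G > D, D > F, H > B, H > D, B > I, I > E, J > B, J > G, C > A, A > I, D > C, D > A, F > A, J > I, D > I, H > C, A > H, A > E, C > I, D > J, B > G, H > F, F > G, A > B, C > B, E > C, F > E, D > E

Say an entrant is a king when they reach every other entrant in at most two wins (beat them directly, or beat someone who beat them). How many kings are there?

8

A reaches everyone (king).
B reaches everyone (king).
C reaches everyone (king).
D reaches everyone (king).
E cannot reach F in two steps.
F reaches everyone (king).
G reaches everyone (king).
H reaches everyone (king).
I reaches everyone (king).
J cannot reach A in two steps.
Kings: A, B, C, D, F, G, H, I — 8.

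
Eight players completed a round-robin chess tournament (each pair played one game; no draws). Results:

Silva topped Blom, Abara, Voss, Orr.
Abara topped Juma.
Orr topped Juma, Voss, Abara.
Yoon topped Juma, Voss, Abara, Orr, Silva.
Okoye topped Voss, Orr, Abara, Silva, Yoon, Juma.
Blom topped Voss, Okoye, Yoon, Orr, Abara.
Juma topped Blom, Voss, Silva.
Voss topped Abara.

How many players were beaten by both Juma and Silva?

2

Juma beat: Silva, Voss, Blom.
Silva beat: Abara, Orr, Voss, Blom.
Both beat: Voss, Blom — 2.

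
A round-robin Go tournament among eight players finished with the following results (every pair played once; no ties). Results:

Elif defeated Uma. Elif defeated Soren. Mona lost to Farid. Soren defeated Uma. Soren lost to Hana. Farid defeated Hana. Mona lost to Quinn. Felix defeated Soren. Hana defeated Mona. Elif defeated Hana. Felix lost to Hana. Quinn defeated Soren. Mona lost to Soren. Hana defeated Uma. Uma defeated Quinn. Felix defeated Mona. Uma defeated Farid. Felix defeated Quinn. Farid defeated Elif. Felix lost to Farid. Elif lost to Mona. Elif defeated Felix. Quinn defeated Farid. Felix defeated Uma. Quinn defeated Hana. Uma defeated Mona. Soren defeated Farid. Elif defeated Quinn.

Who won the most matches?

Win totals: Hana 4, Farid 4, Soren 3, Quinn 4, Mona 1, Elif 5, Uma 3, Felix 4.
Elif leads with 5 wins (next highest: 4).

Elif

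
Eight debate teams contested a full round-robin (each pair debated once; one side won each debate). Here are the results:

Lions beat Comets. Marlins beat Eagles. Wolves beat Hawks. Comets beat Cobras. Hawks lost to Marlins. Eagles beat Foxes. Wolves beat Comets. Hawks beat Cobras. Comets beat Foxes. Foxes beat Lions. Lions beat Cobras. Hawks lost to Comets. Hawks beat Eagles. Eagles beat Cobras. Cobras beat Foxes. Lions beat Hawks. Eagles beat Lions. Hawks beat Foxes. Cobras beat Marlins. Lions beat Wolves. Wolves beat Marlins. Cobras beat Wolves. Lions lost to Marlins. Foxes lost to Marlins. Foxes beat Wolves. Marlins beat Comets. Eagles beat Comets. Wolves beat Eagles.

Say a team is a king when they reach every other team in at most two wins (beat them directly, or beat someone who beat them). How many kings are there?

8

Comets reaches everyone (king).
Marlins reaches everyone (king).
Hawks reaches everyone (king).
Cobras reaches everyone (king).
Eagles reaches everyone (king).
Wolves reaches everyone (king).
Lions reaches everyone (king).
Foxes reaches everyone (king).
Kings: Comets, Marlins, Hawks, Cobras, Eagles, Wolves, Lions, Foxes — 8.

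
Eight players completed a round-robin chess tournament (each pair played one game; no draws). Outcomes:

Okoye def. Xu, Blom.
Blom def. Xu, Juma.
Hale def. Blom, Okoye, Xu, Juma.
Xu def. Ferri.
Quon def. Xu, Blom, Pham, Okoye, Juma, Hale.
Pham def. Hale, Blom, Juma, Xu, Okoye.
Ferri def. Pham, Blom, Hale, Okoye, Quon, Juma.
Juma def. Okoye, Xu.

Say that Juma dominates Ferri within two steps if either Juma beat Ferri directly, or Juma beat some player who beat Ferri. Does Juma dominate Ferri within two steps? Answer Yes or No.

Yes

Juma did not beat Ferri directly.
Juma beat Xu, Okoye. Of those, Xu beat Ferri.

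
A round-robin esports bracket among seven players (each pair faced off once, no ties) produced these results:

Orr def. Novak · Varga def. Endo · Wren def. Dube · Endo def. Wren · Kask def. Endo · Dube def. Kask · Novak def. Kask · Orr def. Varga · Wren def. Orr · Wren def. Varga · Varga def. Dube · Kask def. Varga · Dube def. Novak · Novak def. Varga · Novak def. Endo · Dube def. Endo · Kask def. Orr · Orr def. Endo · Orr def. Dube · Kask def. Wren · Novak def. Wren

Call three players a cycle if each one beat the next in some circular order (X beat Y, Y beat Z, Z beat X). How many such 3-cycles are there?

10

Win totals: Dube 3, Endo 1, Kask 4, Varga 2, Wren 3, Orr 4, Novak 4.
A player with w wins dominates both others in C(w,2) triples; summing gives 3 + 0 + 6 + 1 + 3 + 6 + 6 = 25 transitive triples.
Total triples C(7,3) = 35, so cyclic triples = 35 − 25 = 10.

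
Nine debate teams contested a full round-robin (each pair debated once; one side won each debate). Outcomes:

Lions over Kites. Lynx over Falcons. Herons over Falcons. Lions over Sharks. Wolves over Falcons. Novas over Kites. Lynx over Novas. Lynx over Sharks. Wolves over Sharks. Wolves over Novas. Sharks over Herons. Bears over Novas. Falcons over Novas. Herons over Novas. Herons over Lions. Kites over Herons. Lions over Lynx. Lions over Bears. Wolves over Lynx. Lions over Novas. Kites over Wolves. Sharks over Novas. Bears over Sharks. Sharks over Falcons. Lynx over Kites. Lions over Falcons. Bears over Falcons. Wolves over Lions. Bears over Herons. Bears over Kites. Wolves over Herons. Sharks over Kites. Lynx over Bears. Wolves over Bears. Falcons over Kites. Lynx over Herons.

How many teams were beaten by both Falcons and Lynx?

Falcons beat: Kites, Novas.
Lynx beat: Sharks, Bears, Falcons, Herons, Kites, Novas.
Both beat: Kites, Novas — 2.

2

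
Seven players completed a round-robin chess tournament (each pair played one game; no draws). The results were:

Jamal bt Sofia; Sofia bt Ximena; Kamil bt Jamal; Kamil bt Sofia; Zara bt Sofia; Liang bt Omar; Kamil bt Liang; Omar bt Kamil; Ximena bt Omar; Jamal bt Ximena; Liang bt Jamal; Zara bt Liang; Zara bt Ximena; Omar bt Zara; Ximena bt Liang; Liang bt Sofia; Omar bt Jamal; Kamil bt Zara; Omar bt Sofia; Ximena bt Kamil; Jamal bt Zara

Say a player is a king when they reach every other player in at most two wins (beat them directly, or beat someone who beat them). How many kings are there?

6

Zara reaches everyone (king).
Sofia cannot reach Zara, Jamal in two steps.
Jamal reaches everyone (king).
Omar reaches everyone (king).
Kamil reaches everyone (king).
Ximena reaches everyone (king).
Liang reaches everyone (king).
Kings: Zara, Jamal, Omar, Kamil, Ximena, Liang — 6.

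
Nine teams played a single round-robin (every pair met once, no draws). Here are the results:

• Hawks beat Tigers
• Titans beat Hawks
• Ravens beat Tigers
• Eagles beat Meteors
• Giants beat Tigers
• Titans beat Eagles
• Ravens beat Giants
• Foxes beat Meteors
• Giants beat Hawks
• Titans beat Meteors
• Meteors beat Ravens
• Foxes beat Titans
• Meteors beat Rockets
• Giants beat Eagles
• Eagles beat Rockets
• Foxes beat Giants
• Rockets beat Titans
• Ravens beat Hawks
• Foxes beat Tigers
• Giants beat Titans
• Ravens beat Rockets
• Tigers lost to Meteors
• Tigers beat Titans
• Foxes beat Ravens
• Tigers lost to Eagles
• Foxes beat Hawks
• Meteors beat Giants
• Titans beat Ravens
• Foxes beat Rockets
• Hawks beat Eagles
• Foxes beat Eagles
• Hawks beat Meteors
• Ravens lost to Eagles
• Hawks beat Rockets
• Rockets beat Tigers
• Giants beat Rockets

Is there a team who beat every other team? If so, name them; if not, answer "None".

Foxes

Foxes has 8 wins out of 8 opponents — a perfect record.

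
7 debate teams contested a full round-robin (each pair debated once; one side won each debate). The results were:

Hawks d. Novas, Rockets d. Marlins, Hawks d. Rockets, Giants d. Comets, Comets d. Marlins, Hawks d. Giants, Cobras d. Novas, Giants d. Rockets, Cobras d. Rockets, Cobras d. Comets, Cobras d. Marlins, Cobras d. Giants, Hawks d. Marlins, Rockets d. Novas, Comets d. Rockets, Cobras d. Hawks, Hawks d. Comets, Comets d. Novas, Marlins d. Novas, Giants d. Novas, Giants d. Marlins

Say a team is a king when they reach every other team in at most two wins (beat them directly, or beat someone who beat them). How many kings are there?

1

Cobras reaches everyone (king).
Comets cannot reach Cobras, Hawks, Giants in two steps.
Hawks cannot reach Cobras in two steps.
Novas cannot reach Cobras, Comets, Hawks, Rockets, Marlins, Giants in two steps.
Rockets cannot reach Cobras, Comets, Hawks, Giants in two steps.
Marlins cannot reach Cobras, Comets, Hawks, Rockets, Giants in two steps.
Giants cannot reach Cobras, Hawks in two steps.
Kings: Cobras — 1.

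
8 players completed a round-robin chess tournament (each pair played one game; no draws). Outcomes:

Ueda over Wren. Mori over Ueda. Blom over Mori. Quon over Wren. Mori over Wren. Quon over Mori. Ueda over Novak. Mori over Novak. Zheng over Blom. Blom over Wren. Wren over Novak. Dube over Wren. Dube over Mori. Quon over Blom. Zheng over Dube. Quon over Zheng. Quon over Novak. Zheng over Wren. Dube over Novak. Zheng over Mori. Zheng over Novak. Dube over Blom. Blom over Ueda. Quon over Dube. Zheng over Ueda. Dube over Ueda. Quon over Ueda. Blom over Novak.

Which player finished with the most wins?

Quon

Win totals: Dube 5, Blom 4, Quon 7, Zheng 6, Wren 1, Mori 3, Novak 0, Ueda 2.
Quon leads with 7 wins (next highest: 6).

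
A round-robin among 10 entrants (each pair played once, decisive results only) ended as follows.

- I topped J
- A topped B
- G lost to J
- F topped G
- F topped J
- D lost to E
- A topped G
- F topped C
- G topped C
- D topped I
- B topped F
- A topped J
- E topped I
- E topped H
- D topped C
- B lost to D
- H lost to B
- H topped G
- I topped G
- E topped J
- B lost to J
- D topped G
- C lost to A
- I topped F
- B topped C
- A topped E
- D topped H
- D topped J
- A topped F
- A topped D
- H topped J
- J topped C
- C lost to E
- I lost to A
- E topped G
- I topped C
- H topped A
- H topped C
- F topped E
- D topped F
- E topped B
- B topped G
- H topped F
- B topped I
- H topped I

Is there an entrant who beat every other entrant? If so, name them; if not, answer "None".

Highest win total is A with 8 (out of 9 possible).
A lost to H, so no entrant went undefeated.

None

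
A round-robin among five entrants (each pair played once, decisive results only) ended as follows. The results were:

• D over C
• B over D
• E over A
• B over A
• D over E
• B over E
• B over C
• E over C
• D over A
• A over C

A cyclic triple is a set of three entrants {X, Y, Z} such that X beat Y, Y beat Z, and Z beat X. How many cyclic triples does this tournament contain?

0

Win totals: A 1, B 4, C 0, D 3, E 2.
An entrant with w wins dominates both others in C(w,2) triples; summing gives 0 + 6 + 0 + 3 + 1 = 10 transitive triples.
Total triples C(5,3) = 10, so cyclic triples = 10 − 10 = 0.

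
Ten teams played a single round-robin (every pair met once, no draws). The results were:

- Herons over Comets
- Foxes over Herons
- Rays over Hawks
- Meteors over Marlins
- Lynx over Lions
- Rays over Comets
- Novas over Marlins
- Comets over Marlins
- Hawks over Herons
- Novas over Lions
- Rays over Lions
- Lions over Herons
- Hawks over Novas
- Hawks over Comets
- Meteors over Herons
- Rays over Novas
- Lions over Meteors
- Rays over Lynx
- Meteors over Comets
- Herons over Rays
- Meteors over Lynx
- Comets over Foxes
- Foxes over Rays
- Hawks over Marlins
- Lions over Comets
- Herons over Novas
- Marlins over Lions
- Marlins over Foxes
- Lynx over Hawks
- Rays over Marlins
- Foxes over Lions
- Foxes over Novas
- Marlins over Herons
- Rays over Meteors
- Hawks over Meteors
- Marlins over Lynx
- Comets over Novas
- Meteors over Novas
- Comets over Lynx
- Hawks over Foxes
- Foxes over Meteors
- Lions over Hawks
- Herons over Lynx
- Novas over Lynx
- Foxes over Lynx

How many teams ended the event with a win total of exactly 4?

4

Win totals: Novas 3, Lynx 2, Marlins 4, Herons 4, Hawks 6, Comets 4, Meteors 5, Rays 7, Foxes 6, Lions 4.
Exactly 4: Marlins, Herons, Comets, Lions — 4 teams.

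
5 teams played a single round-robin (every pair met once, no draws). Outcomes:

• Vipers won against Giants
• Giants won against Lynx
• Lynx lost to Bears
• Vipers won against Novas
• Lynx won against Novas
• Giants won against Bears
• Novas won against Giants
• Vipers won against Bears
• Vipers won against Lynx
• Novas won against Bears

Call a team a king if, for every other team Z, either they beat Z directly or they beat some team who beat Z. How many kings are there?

1

Vipers reaches everyone (king).
Novas cannot reach Vipers in two steps.
Bears cannot reach Vipers, Giants in two steps.
Giants cannot reach Vipers in two steps.
Lynx cannot reach Vipers in two steps.
Kings: Vipers — 1.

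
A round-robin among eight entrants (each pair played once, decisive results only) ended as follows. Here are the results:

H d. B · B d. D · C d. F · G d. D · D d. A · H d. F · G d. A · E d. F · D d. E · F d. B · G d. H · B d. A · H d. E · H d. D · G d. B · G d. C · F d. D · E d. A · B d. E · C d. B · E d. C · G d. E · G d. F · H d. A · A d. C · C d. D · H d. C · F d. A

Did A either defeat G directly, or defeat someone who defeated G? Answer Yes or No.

A did not beat G directly.
A beat C, but each of them lost to G. No two-step path.

No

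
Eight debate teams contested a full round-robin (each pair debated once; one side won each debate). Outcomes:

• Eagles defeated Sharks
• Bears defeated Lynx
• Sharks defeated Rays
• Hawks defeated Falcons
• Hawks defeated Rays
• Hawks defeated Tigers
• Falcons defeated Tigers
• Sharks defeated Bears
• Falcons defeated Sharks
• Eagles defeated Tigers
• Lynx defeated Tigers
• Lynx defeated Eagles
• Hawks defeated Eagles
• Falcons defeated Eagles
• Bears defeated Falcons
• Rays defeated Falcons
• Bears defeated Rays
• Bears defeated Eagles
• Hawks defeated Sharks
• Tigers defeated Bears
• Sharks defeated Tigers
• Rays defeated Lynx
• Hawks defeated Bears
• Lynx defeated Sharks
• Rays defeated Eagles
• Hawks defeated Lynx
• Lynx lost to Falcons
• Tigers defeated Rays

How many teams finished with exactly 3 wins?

Win totals: Bears 4, Rays 3, Tigers 2, Eagles 2, Hawks 7, Lynx 3, Falcons 4, Sharks 3.
Exactly 3: Rays, Lynx, Sharks — 3 teams.

3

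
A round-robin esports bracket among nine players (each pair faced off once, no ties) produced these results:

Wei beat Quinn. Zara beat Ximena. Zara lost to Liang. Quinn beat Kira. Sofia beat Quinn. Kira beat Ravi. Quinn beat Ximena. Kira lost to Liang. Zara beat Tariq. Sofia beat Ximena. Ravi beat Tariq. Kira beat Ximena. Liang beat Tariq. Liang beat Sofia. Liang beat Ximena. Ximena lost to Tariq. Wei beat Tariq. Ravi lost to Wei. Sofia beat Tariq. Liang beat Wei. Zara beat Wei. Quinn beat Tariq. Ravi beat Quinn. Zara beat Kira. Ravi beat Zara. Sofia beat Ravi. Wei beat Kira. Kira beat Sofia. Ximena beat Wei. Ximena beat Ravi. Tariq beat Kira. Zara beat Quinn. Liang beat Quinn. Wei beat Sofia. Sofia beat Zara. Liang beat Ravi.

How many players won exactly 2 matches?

2

Win totals: Ravi 3, Quinn 3, Ximena 2, Tariq 2, Sofia 5, Wei 5, Liang 8, Kira 3, Zara 5.
Exactly 2: Ximena, Tariq — 2 players.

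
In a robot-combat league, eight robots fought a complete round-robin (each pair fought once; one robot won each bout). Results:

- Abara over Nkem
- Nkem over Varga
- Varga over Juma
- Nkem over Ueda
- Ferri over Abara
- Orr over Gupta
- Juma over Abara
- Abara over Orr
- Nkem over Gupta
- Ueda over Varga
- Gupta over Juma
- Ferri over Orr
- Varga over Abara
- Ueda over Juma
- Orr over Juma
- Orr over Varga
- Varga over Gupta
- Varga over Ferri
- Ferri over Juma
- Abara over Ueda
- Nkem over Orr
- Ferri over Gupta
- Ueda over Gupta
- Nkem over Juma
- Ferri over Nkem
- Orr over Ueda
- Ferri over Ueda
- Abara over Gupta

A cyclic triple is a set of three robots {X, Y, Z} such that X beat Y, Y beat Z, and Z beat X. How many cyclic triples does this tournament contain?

Win totals: Juma 1, Gupta 1, Varga 4, Abara 4, Orr 4, Nkem 5, Ueda 3, Ferri 6.
A robot with w wins dominates both others in C(w,2) triples; summing gives 0 + 0 + 6 + 6 + 6 + 10 + 3 + 15 = 46 transitive triples.
Total triples C(8,3) = 56, so cyclic triples = 56 − 46 = 10.

10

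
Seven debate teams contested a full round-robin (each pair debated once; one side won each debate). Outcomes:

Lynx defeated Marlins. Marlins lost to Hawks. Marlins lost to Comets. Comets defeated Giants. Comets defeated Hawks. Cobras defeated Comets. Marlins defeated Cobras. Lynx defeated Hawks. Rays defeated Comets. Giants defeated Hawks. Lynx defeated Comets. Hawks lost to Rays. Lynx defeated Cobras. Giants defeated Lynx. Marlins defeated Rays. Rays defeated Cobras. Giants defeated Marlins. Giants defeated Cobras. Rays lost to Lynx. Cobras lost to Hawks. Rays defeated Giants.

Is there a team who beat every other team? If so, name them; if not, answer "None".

Highest win total is Lynx with 5 (out of 6 possible).
Lynx lost to Giants, so no team went undefeated.

None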